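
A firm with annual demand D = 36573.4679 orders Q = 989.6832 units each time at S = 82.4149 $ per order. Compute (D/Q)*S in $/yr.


Number of orders = D/Q = 36.9547
Cost = 36.9547 * 82.4149 = 3045.6197

3045.6197 $/yr


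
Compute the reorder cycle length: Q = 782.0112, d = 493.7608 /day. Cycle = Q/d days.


Cycle = 782.0112 / 493.7608 = 1.5838

1.5838 days


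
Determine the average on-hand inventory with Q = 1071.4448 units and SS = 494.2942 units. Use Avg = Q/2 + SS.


Q/2 = 535.7224
Avg = 535.7224 + 494.2942 = 1030.0166

1030.0166 units


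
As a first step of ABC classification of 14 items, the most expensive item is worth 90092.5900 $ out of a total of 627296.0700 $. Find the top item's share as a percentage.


Top item = 90092.5900
Total = 627296.0700
Percentage = 90092.5900 / 627296.0700 * 100 = 14.3621

14.3621%


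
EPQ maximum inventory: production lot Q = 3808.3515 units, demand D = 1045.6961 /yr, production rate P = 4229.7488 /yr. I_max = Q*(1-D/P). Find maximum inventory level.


D/P = 0.2472
1 - D/P = 0.7528
I_max = 3808.3515 * 0.7528 = 2866.8350

2866.8350 units


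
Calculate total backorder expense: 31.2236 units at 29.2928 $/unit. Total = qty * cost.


Total = 31.2236 * 29.2928 = 914.6267

914.6267 $


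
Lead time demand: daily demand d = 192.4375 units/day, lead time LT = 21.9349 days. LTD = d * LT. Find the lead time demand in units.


LTD = 192.4375 * 21.9349 = 4221.0973

4221.0973 units


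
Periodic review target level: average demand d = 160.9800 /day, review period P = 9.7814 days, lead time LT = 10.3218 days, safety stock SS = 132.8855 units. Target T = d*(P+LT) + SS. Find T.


P + LT = 20.1032
d*(P+LT) = 160.9800 * 20.1032 = 3236.2131
T = 3236.2131 + 132.8855 = 3369.0986

3369.0986 units


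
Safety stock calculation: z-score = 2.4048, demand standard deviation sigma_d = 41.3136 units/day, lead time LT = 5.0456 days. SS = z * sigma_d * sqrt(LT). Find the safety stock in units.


sqrt(LT) = sqrt(5.0456) = 2.2462
SS = 2.4048 * 41.3136 * 2.2462 = 223.1662

223.1662 units


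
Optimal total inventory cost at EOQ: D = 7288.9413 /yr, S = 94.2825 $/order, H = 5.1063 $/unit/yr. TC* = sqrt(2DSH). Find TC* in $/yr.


2*D*S*H = 7018298.9699
TC* = sqrt(7018298.9699) = 2649.2072

2649.2072 $/yr


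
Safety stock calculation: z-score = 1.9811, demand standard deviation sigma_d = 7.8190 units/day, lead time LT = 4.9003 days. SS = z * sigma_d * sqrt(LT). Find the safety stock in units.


sqrt(LT) = sqrt(4.9003) = 2.2137
SS = 1.9811 * 7.8190 * 2.2137 = 34.2901

34.2901 units


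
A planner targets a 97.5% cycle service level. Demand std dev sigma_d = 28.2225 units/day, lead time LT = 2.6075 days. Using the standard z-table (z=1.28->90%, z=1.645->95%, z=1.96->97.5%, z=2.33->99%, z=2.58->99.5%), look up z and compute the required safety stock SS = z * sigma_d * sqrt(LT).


From the table, SL = 97.5% corresponds to z = 1.96
sqrt(LT) = sqrt(2.6075) = 1.6148
SS = 1.96 * 28.2225 * 1.6148 = 89.3231

89.3231 units


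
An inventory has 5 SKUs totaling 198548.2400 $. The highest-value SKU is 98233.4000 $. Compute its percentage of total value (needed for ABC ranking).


Top item = 98233.4000
Total = 198548.2400
Percentage = 98233.4000 / 198548.2400 * 100 = 49.4758

49.4758%


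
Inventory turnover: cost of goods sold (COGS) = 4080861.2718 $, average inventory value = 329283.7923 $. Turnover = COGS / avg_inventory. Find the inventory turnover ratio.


Turnover = 4080861.2718 / 329283.7923 = 12.3931

12.3931


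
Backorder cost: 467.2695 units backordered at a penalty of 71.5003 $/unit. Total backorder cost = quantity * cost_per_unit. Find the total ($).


Total = 467.2695 * 71.5003 = 33409.9094

33409.9094 $


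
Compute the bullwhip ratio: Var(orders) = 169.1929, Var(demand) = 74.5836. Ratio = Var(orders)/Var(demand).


BW = 169.1929 / 74.5836 = 2.2685

2.2685


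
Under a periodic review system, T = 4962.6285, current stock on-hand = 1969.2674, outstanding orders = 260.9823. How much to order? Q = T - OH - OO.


Inventory position = OH + OO = 1969.2674 + 260.9823 = 2230.2497
Q = 4962.6285 - 2230.2497 = 2732.3788

2732.3788 units


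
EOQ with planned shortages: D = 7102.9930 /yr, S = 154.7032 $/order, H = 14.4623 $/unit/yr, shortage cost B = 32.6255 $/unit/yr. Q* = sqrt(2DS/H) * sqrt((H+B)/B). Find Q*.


sqrt(2DS/H) = 389.8223
sqrt((H+B)/B) = 1.2014
Q* = 389.8223 * 1.2014 = 468.3195

468.3195 units


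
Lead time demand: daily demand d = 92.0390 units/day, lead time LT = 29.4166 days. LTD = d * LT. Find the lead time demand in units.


LTD = 92.0390 * 29.4166 = 2707.4744

2707.4744 units


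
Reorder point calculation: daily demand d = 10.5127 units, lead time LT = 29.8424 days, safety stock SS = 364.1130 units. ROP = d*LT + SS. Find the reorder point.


d*LT = 10.5127 * 29.8424 = 313.7242
ROP = 313.7242 + 364.1130 = 677.8372

677.8372 units


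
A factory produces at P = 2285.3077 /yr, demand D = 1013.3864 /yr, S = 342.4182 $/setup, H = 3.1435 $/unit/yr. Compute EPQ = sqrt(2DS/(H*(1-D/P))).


1 - D/P = 1 - 0.4434 = 0.5566
H*(1-D/P) = 1.7496
2DS = 694003.8940
EPQ = sqrt(396673.2234) = 629.8200

629.8200 units


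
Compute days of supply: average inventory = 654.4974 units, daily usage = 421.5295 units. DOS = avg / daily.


DOS = 654.4974 / 421.5295 = 1.5527

1.5527 days


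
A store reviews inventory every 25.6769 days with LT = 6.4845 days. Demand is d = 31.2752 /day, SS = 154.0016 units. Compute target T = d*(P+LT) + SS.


P + LT = 32.1614
d*(P+LT) = 31.2752 * 32.1614 = 1005.8542
T = 1005.8542 + 154.0016 = 1159.8558

1159.8558 units


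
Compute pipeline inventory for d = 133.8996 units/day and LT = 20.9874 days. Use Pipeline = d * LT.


Pipeline = 133.8996 * 20.9874 = 2810.2045

2810.2045 units


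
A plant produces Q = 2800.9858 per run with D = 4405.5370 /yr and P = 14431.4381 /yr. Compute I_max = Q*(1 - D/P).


D/P = 0.3053
1 - D/P = 0.6947
I_max = 2800.9858 * 0.6947 = 1945.9188

1945.9188 units


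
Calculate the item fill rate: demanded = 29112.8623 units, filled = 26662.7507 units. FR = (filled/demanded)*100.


FR = 26662.7507 / 29112.8623 * 100 = 91.5841

91.5841%


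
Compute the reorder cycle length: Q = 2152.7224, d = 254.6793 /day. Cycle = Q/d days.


Cycle = 2152.7224 / 254.6793 = 8.4527

8.4527 days


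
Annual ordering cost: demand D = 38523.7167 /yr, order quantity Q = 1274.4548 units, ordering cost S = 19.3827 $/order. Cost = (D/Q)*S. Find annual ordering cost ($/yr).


Number of orders = D/Q = 30.2276
Cost = 30.2276 * 19.3827 = 585.8926

585.8926 $/yr


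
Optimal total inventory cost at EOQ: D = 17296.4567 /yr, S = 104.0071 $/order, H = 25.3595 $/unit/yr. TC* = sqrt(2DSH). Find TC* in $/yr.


2*D*S*H = 91241163.2250
TC* = sqrt(91241163.2250) = 9552.0240

9552.0240 $/yr


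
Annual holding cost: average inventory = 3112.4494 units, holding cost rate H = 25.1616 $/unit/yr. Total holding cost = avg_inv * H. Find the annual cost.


Cost = 3112.4494 * 25.1616 = 78314.2068

78314.2068 $/yr


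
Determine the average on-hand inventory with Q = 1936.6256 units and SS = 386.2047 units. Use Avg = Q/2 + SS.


Q/2 = 968.3128
Avg = 968.3128 + 386.2047 = 1354.5175

1354.5175 units


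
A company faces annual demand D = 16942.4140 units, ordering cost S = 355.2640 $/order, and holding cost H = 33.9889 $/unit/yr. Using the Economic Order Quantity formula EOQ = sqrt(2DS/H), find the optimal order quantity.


2*D*S = 2 * 16942.4140 * 355.2640 = 12038059.5346
2*D*S/H = 354176.2027
EOQ = sqrt(354176.2027) = 595.1270

595.1270 units


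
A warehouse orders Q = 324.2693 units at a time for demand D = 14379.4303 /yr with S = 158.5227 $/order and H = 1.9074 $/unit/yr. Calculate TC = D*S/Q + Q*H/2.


Ordering cost = D*S/Q = 7029.5465
Holding cost = Q*H/2 = 309.2556
TC = 7029.5465 + 309.2556 = 7338.8021

7338.8021 $/yr


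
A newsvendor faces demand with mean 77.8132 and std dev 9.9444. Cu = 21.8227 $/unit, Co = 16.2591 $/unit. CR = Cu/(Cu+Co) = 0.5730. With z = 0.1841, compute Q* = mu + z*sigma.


CR = Cu/(Cu+Co) = 21.8227/(21.8227+16.2591) = 0.5730
z = 0.1841
Q* = 77.8132 + 0.1841 * 9.9444 = 79.6440

79.6440 units


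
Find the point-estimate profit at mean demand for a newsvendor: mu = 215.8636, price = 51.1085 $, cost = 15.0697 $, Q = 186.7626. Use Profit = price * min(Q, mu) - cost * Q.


Sales at mu = min(186.7626, 215.8636) = 186.7626
Revenue = 51.1085 * 186.7626 = 9545.1563
Total cost = 15.0697 * 186.7626 = 2814.4564
Profit = 9545.1563 - 2814.4564 = 6730.7000

6730.7000 $


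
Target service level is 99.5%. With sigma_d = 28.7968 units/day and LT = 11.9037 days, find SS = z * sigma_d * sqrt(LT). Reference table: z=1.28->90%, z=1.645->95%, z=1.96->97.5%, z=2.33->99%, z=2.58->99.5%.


From the table, SL = 99.5% corresponds to z = 2.58
sqrt(LT) = sqrt(11.9037) = 3.4502
SS = 2.58 * 28.7968 * 3.4502 = 256.3332

256.3332 units


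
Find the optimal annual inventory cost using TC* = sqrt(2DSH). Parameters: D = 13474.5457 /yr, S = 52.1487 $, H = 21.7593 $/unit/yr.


2*D*S*H = 30579651.6473
TC* = sqrt(30579651.6473) = 5529.8871

5529.8871 $/yr


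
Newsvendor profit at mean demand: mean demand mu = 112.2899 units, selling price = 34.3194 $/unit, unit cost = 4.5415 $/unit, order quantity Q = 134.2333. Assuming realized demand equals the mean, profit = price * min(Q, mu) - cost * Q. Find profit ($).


Sales at mu = min(134.2333, 112.2899) = 112.2899
Revenue = 34.3194 * 112.2899 = 3853.7220
Total cost = 4.5415 * 134.2333 = 609.6205
Profit = 3853.7220 - 609.6205 = 3244.1015

3244.1015 $


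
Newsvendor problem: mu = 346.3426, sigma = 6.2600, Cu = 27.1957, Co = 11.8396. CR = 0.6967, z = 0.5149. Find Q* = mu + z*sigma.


CR = Cu/(Cu+Co) = 27.1957/(27.1957+11.8396) = 0.6967
z = 0.5149
Q* = 346.3426 + 0.5149 * 6.2600 = 349.5659

349.5659 units


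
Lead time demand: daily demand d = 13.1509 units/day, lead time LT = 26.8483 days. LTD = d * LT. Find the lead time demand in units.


LTD = 13.1509 * 26.8483 = 353.0793

353.0793 units


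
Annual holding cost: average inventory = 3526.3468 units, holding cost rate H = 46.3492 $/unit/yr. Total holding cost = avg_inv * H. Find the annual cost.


Cost = 3526.3468 * 46.3492 = 163443.3531

163443.3531 $/yr


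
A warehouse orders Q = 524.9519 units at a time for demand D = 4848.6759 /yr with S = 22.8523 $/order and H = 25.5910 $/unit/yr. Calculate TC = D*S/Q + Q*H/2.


Ordering cost = D*S/Q = 211.0734
Holding cost = Q*H/2 = 6717.0220
TC = 211.0734 + 6717.0220 = 6928.0955

6928.0955 $/yr


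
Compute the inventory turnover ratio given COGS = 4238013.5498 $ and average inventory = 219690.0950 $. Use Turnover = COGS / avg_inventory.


Turnover = 4238013.5498 / 219690.0950 = 19.2909

19.2909


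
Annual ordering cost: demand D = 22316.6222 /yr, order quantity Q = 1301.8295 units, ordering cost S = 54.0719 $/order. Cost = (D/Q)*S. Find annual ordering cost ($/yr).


Number of orders = D/Q = 17.1425
Cost = 17.1425 * 54.0719 = 926.9280

926.9280 $/yr


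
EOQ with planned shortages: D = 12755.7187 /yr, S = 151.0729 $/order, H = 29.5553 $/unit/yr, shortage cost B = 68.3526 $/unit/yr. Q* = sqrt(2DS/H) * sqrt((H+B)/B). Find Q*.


sqrt(2DS/H) = 361.1129
sqrt((H+B)/B) = 1.1968
Q* = 361.1129 * 1.1968 = 432.1897

432.1897 units


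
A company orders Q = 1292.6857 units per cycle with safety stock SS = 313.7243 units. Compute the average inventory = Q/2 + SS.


Q/2 = 646.3428
Avg = 646.3428 + 313.7243 = 960.0672

960.0672 units


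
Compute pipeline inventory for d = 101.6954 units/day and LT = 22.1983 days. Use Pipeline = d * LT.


Pipeline = 101.6954 * 22.1983 = 2257.4650

2257.4650 units


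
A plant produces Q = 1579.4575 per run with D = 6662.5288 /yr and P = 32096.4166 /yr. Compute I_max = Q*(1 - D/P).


D/P = 0.2076
1 - D/P = 0.7924
I_max = 1579.4575 * 0.7924 = 1251.5959

1251.5959 units


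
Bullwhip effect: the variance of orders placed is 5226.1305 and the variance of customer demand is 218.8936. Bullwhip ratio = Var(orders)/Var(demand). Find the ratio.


BW = 5226.1305 / 218.8936 = 23.8752

23.8752


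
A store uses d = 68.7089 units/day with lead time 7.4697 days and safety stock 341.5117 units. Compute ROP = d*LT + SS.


d*LT = 68.7089 * 7.4697 = 513.2349
ROP = 513.2349 + 341.5117 = 854.7466

854.7466 units


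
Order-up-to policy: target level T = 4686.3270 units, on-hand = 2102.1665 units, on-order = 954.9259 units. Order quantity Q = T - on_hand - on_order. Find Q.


Inventory position = OH + OO = 2102.1665 + 954.9259 = 3057.0924
Q = 4686.3270 - 3057.0924 = 1629.2346

1629.2346 units


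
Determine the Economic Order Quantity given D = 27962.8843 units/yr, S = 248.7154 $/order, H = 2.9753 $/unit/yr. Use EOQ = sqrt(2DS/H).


2*D*S = 2 * 27962.8843 * 248.7154 = 13909599.9077
2*D*S/H = 4675024.3363
EOQ = sqrt(4675024.3363) = 2162.1805

2162.1805 units


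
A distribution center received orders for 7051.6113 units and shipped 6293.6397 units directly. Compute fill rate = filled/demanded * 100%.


FR = 6293.6397 / 7051.6113 * 100 = 89.2511

89.2511%


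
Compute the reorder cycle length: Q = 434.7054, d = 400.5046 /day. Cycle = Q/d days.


Cycle = 434.7054 / 400.5046 = 1.0854

1.0854 days


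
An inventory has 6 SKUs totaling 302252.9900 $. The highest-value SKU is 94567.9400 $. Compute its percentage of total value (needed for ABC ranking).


Top item = 94567.9400
Total = 302252.9900
Percentage = 94567.9400 / 302252.9900 * 100 = 31.2877

31.2877%


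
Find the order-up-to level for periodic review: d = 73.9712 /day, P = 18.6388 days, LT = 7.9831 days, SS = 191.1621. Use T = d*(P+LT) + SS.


P + LT = 26.6219
d*(P+LT) = 73.9712 * 26.6219 = 1969.2539
T = 1969.2539 + 191.1621 = 2160.4160

2160.4160 units


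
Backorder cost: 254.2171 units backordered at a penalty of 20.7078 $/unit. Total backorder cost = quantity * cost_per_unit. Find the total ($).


Total = 254.2171 * 20.7078 = 5264.2769

5264.2769 $


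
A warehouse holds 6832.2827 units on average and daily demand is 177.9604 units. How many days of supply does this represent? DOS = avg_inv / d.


DOS = 6832.2827 / 177.9604 = 38.3922

38.3922 days


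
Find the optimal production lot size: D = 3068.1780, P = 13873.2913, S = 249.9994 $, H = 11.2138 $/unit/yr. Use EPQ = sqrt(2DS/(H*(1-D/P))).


1 - D/P = 1 - 0.2212 = 0.7788
H*(1-D/P) = 8.7338
2DS = 1534085.3182
EPQ = sqrt(175649.4878) = 419.1056

419.1056 units


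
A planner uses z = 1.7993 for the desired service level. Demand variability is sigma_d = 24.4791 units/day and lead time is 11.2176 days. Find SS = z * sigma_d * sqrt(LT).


sqrt(LT) = sqrt(11.2176) = 3.3493
SS = 1.7993 * 24.4791 * 3.3493 = 147.5194

147.5194 units


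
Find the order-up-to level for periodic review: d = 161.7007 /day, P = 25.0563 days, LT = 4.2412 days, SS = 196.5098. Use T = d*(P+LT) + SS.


P + LT = 29.2975
d*(P+LT) = 161.7007 * 29.2975 = 4737.4263
T = 4737.4263 + 196.5098 = 4933.9361

4933.9361 units


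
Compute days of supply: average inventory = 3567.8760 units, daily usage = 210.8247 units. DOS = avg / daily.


DOS = 3567.8760 / 210.8247 = 16.9234

16.9234 days


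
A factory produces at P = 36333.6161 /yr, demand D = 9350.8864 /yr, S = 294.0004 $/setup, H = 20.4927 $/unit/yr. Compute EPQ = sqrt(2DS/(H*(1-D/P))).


1 - D/P = 1 - 0.2574 = 0.7426
H*(1-D/P) = 15.2187
2DS = 5498328.6839
EPQ = sqrt(361288.5981) = 601.0729

601.0729 units


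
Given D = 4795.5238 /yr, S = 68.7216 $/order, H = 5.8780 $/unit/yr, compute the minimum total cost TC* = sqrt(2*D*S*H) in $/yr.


2*D*S*H = 3874261.1398
TC* = sqrt(3874261.1398) = 1968.3143

1968.3143 $/yr


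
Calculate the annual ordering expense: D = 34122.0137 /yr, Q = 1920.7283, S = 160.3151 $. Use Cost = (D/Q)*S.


Number of orders = D/Q = 17.7651
Cost = 17.7651 * 160.3151 = 2848.0207

2848.0207 $/yr


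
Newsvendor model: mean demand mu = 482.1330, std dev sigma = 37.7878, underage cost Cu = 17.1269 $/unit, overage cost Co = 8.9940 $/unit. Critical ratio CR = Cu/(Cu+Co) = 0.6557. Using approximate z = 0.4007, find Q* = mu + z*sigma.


CR = Cu/(Cu+Co) = 17.1269/(17.1269+8.9940) = 0.6557
z = 0.4007
Q* = 482.1330 + 0.4007 * 37.7878 = 497.2746

497.2746 units


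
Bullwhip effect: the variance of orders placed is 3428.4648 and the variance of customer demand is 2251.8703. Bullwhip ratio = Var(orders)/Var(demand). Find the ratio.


BW = 3428.4648 / 2251.8703 = 1.5225

1.5225


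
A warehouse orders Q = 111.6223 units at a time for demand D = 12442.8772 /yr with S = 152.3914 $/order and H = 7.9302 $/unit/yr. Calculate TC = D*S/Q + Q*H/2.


Ordering cost = D*S/Q = 16987.5327
Holding cost = Q*H/2 = 442.5936
TC = 16987.5327 + 442.5936 = 17430.1263

17430.1263 $/yr


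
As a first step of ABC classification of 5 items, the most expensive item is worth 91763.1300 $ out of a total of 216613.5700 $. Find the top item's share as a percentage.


Top item = 91763.1300
Total = 216613.5700
Percentage = 91763.1300 / 216613.5700 * 100 = 42.3626

42.3626%


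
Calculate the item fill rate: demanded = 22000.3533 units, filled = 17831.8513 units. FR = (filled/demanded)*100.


FR = 17831.8513 / 22000.3533 * 100 = 81.0526

81.0526%


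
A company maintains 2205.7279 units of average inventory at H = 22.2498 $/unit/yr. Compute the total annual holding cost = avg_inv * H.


Cost = 2205.7279 * 22.2498 = 49077.0046

49077.0046 $/yr


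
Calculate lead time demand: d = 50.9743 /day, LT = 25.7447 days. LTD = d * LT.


LTD = 50.9743 * 25.7447 = 1312.3181

1312.3181 units


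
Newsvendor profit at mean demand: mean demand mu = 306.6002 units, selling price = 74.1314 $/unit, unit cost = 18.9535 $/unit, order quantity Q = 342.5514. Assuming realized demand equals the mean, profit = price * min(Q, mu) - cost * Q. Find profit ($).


Sales at mu = min(342.5514, 306.6002) = 306.6002
Revenue = 74.1314 * 306.6002 = 22728.7021
Total cost = 18.9535 * 342.5514 = 6492.5480
Profit = 22728.7021 - 6492.5480 = 16236.1541

16236.1541 $


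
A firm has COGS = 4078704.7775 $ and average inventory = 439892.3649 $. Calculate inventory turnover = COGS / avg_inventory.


Turnover = 4078704.7775 / 439892.3649 = 9.2721

9.2721


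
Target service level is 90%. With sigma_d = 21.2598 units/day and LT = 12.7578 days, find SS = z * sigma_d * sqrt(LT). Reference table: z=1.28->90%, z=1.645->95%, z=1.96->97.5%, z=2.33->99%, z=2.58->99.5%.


From the table, SL = 90% corresponds to z = 1.28
sqrt(LT) = sqrt(12.7578) = 3.5718
SS = 1.28 * 21.2598 * 3.5718 = 97.1979

97.1979 units


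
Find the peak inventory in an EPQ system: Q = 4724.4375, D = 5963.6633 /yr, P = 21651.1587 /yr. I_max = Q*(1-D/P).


D/P = 0.2754
1 - D/P = 0.7246
I_max = 4724.4375 * 0.7246 = 3423.1236

3423.1236 units


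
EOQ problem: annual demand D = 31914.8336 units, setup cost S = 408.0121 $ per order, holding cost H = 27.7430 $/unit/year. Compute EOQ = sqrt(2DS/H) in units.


2*D*S = 2 * 31914.8336 * 408.0121 = 26043276.5566
2*D*S/H = 938733.2501
EOQ = sqrt(938733.2501) = 968.8825

968.8825 units


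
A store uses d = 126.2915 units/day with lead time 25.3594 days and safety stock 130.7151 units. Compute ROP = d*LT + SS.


d*LT = 126.2915 * 25.3594 = 3202.6767
ROP = 3202.6767 + 130.7151 = 3333.3918

3333.3918 units


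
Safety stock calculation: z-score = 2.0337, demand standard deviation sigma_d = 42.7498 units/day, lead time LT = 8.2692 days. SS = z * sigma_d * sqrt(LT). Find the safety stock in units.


sqrt(LT) = sqrt(8.2692) = 2.8756
SS = 2.0337 * 42.7498 * 2.8756 = 250.0073

250.0073 units


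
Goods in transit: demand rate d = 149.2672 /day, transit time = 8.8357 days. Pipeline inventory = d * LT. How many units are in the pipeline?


Pipeline = 149.2672 * 8.8357 = 1318.8802

1318.8802 units


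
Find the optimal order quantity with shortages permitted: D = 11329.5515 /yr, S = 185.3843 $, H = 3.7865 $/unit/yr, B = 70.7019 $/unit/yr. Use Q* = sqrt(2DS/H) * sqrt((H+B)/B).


sqrt(2DS/H) = 1053.2679
sqrt((H+B)/B) = 1.0264
Q* = 1053.2679 * 1.0264 = 1081.1044

1081.1044 units


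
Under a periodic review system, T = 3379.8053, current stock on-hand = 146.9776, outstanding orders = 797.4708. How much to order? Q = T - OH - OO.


Inventory position = OH + OO = 146.9776 + 797.4708 = 944.4484
Q = 3379.8053 - 944.4484 = 2435.3569

2435.3569 units


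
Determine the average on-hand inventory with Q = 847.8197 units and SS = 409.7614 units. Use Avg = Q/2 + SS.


Q/2 = 423.9099
Avg = 423.9099 + 409.7614 = 833.6712

833.6712 units


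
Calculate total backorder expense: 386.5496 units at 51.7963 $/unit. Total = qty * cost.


Total = 386.5496 * 51.7963 = 20021.8390

20021.8390 $


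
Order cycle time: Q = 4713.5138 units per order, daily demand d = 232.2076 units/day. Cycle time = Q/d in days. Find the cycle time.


Cycle = 4713.5138 / 232.2076 = 20.2987

20.2987 days


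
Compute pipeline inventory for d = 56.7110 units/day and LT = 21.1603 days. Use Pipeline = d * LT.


Pipeline = 56.7110 * 21.1603 = 1200.0218

1200.0218 units


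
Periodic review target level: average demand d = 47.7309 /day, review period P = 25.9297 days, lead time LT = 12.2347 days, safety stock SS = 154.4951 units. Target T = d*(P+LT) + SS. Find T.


P + LT = 38.1644
d*(P+LT) = 47.7309 * 38.1644 = 1821.6212
T = 1821.6212 + 154.4951 = 1976.1163

1976.1163 units


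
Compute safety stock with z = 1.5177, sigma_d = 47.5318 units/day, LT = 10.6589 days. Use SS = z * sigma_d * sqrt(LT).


sqrt(LT) = sqrt(10.6589) = 3.2648
SS = 1.5177 * 47.5318 * 3.2648 = 235.5192

235.5192 units


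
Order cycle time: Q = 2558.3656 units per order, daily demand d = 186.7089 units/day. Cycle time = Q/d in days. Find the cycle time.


Cycle = 2558.3656 / 186.7089 = 13.7024

13.7024 days


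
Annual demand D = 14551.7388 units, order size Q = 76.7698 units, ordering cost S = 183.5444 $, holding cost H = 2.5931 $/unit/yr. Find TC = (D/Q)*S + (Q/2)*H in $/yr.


Ordering cost = D*S/Q = 34790.8965
Holding cost = Q*H/2 = 99.5359
TC = 34790.8965 + 99.5359 = 34890.4324

34890.4324 $/yr


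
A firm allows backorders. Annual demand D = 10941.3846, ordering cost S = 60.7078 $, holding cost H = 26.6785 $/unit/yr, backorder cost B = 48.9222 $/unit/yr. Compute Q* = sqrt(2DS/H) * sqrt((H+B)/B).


sqrt(2DS/H) = 223.1478
sqrt((H+B)/B) = 1.2431
Q* = 223.1478 * 1.2431 = 277.3975

277.3975 units


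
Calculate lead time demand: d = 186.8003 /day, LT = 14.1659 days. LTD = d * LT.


LTD = 186.8003 * 14.1659 = 2646.1944

2646.1944 units


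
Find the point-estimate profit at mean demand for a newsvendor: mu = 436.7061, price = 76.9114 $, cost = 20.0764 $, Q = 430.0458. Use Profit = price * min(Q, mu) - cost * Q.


Sales at mu = min(430.0458, 436.7061) = 430.0458
Revenue = 76.9114 * 430.0458 = 33075.4245
Total cost = 20.0764 * 430.0458 = 8633.7715
Profit = 33075.4245 - 8633.7715 = 24441.6530

24441.6530 $


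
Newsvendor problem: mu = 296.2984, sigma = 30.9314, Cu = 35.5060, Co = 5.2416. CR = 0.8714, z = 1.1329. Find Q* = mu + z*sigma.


CR = Cu/(Cu+Co) = 35.5060/(35.5060+5.2416) = 0.8714
z = 1.1329
Q* = 296.2984 + 1.1329 * 30.9314 = 331.3406

331.3406 units


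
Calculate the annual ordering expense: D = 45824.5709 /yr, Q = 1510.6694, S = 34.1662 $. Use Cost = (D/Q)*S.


Number of orders = D/Q = 30.3340
Cost = 30.3340 * 34.1662 = 1036.3958

1036.3958 $/yr


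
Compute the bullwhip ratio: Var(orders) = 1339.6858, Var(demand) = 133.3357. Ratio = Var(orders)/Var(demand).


BW = 1339.6858 / 133.3357 = 10.0475

10.0475


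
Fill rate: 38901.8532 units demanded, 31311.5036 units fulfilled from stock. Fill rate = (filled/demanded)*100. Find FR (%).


FR = 31311.5036 / 38901.8532 * 100 = 80.4885

80.4885%


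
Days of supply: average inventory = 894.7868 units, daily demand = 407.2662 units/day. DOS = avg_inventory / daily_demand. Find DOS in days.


DOS = 894.7868 / 407.2662 = 2.1971

2.1971 days


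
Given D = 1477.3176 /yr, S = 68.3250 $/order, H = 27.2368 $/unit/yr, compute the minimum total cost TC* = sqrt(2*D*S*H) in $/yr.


2*D*S*H = 5498441.2576
TC* = sqrt(5498441.2576) = 2344.8755

2344.8755 $/yr


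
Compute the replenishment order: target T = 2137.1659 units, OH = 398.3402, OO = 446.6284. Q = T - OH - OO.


Inventory position = OH + OO = 398.3402 + 446.6284 = 844.9686
Q = 2137.1659 - 844.9686 = 1292.1973

1292.1973 units


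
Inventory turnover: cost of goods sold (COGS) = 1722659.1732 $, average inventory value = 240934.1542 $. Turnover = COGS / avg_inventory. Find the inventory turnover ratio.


Turnover = 1722659.1732 / 240934.1542 = 7.1499

7.1499


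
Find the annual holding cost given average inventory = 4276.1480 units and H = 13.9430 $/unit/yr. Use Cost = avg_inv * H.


Cost = 4276.1480 * 13.9430 = 59622.3316

59622.3316 $/yr


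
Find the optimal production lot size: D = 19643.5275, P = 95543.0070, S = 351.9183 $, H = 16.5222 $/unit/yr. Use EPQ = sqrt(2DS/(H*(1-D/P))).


1 - D/P = 1 - 0.2056 = 0.7944
H*(1-D/P) = 13.1253
2DS = 13825833.6076
EPQ = sqrt(1053376.3388) = 1026.3412

1026.3412 units


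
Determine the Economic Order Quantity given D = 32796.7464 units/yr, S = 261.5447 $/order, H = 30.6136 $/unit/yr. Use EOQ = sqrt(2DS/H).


2*D*S = 2 * 32796.7464 * 261.5447 = 17155630.3963
2*D*S/H = 560392.4529
EOQ = sqrt(560392.4529) = 748.5937

748.5937 units


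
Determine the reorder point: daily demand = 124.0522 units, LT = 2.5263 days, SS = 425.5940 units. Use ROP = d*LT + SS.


d*LT = 124.0522 * 2.5263 = 313.3931
ROP = 313.3931 + 425.5940 = 738.9871

738.9871 units


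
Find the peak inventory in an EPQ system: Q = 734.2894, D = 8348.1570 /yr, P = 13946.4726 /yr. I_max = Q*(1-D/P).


D/P = 0.5986
1 - D/P = 0.4014
I_max = 734.2894 * 0.4014 = 294.7544

294.7544 units


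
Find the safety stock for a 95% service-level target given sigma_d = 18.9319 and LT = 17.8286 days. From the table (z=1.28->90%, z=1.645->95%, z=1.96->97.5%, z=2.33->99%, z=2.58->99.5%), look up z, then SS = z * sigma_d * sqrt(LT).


From the table, SL = 95% corresponds to z = 1.645
sqrt(LT) = sqrt(17.8286) = 4.2224
SS = 1.645 * 18.9319 * 4.2224 = 131.4979

131.4979 units


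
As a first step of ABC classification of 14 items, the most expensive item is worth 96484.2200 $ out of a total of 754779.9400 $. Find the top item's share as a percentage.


Top item = 96484.2200
Total = 754779.9400
Percentage = 96484.2200 / 754779.9400 * 100 = 12.7831

12.7831%


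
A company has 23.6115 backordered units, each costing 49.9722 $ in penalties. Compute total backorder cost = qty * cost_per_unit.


Total = 23.6115 * 49.9722 = 1179.9186

1179.9186 $


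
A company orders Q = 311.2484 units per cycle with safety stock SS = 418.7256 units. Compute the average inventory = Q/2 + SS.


Q/2 = 155.6242
Avg = 155.6242 + 418.7256 = 574.3498

574.3498 units


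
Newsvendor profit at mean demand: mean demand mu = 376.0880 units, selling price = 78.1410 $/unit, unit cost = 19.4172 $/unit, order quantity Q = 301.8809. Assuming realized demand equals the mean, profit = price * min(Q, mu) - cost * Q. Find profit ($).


Sales at mu = min(301.8809, 376.0880) = 301.8809
Revenue = 78.1410 * 301.8809 = 23589.2754
Total cost = 19.4172 * 301.8809 = 5861.6818
Profit = 23589.2754 - 5861.6818 = 17727.5936

17727.5936 $


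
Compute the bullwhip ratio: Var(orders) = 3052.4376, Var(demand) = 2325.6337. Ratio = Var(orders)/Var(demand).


BW = 3052.4376 / 2325.6337 = 1.3125

1.3125


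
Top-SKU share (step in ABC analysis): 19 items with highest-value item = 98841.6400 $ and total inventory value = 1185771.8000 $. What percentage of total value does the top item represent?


Top item = 98841.6400
Total = 1185771.8000
Percentage = 98841.6400 / 1185771.8000 * 100 = 8.3356

8.3356%


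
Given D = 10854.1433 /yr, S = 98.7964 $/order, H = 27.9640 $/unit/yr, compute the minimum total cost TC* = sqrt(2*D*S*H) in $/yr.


2*D*S*H = 59974406.6346
TC* = sqrt(59974406.6346) = 7744.3145

7744.3145 $/yr


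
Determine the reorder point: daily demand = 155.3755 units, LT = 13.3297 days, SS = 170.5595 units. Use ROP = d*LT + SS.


d*LT = 155.3755 * 13.3297 = 2071.1088
ROP = 2071.1088 + 170.5595 = 2241.6683

2241.6683 units


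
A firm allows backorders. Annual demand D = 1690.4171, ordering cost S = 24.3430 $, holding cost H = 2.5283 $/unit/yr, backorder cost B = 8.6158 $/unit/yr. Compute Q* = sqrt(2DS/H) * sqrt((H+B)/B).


sqrt(2DS/H) = 180.4200
sqrt((H+B)/B) = 1.1373
Q* = 180.4200 * 1.1373 = 205.1915

205.1915 units


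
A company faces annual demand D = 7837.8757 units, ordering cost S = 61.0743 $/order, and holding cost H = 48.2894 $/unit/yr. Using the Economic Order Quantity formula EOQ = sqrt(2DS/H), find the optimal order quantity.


2*D*S = 2 * 7837.8757 * 61.0743 = 957385.5437
2*D*S/H = 19825.9979
EOQ = sqrt(19825.9979) = 140.8048

140.8048 units


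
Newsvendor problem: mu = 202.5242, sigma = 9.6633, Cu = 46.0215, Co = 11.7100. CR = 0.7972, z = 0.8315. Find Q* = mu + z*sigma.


CR = Cu/(Cu+Co) = 46.0215/(46.0215+11.7100) = 0.7972
z = 0.8315
Q* = 202.5242 + 0.8315 * 9.6633 = 210.5592

210.5592 units


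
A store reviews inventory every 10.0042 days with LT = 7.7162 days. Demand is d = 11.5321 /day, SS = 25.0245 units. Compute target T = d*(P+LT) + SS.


P + LT = 17.7204
d*(P+LT) = 11.5321 * 17.7204 = 204.3534
T = 204.3534 + 25.0245 = 229.3779

229.3779 units


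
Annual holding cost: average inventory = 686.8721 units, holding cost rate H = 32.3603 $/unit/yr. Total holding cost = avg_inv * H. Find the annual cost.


Cost = 686.8721 * 32.3603 = 22227.3872

22227.3872 $/yr


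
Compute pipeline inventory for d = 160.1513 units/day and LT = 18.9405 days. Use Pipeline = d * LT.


Pipeline = 160.1513 * 18.9405 = 3033.3457

3033.3457 units


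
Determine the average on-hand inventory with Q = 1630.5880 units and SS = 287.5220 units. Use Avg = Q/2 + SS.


Q/2 = 815.2940
Avg = 815.2940 + 287.5220 = 1102.8160

1102.8160 units


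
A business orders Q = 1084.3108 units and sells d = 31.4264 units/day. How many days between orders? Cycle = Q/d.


Cycle = 1084.3108 / 31.4264 = 34.5032

34.5032 days


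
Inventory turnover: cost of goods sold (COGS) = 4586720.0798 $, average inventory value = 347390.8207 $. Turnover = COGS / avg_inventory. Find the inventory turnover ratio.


Turnover = 4586720.0798 / 347390.8207 = 13.2033

13.2033


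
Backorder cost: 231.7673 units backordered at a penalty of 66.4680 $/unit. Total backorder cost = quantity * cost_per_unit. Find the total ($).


Total = 231.7673 * 66.4680 = 15405.1089

15405.1089 $


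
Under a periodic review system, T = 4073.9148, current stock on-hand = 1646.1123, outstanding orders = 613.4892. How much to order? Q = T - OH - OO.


Inventory position = OH + OO = 1646.1123 + 613.4892 = 2259.6015
Q = 4073.9148 - 2259.6015 = 1814.3133

1814.3133 units


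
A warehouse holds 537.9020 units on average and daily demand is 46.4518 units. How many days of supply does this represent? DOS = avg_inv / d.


DOS = 537.9020 / 46.4518 = 11.5798

11.5798 days


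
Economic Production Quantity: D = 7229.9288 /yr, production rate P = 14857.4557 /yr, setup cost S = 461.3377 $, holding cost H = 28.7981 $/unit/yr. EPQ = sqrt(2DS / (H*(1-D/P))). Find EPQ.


1 - D/P = 1 - 0.4866 = 0.5134
H*(1-D/P) = 14.7844
2DS = 6670877.4475
EPQ = sqrt(451211.1497) = 671.7225

671.7225 units


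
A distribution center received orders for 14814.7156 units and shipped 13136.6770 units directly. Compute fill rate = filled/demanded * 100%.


FR = 13136.6770 / 14814.7156 * 100 = 88.6732

88.6732%


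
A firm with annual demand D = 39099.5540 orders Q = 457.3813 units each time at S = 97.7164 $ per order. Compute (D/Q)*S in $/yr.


Number of orders = D/Q = 85.4857
Cost = 85.4857 * 97.7164 = 8353.3534

8353.3534 $/yr


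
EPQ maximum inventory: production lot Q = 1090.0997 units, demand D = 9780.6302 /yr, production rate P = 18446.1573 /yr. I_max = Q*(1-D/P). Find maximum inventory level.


D/P = 0.5302
1 - D/P = 0.4698
I_max = 1090.0997 * 0.4698 = 512.1006

512.1006 units


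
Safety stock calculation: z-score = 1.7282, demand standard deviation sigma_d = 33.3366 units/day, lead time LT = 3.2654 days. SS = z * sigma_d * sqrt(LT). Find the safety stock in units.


sqrt(LT) = sqrt(3.2654) = 1.8070
SS = 1.7282 * 33.3366 * 1.8070 = 104.1079

104.1079 units


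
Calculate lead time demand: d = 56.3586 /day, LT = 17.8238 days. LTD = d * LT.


LTD = 56.3586 * 17.8238 = 1004.5244

1004.5244 units


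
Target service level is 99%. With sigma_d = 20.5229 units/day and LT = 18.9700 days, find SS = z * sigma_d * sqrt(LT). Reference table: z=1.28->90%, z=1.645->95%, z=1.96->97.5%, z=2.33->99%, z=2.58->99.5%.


From the table, SL = 99% corresponds to z = 2.33
sqrt(LT) = sqrt(18.9700) = 4.3555
SS = 2.33 * 20.5229 * 4.3555 = 208.2708

208.2708 units


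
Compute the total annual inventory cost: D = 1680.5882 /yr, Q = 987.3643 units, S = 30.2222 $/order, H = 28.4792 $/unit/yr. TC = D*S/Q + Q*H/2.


Ordering cost = D*S/Q = 51.4411
Holding cost = Q*H/2 = 14059.6727
TC = 51.4411 + 14059.6727 = 14111.1138

14111.1138 $/yr


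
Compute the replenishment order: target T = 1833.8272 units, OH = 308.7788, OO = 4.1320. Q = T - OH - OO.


Inventory position = OH + OO = 308.7788 + 4.1320 = 312.9108
Q = 1833.8272 - 312.9108 = 1520.9164

1520.9164 units


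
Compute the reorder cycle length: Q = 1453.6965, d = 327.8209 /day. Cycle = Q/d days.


Cycle = 1453.6965 / 327.8209 = 4.4344

4.4344 days


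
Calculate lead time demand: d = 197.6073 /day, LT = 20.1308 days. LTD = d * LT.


LTD = 197.6073 * 20.1308 = 3977.9930

3977.9930 units


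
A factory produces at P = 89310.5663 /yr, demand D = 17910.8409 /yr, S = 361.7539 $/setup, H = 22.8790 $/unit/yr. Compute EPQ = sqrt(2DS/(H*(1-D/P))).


1 - D/P = 1 - 0.2005 = 0.7995
H*(1-D/P) = 18.2907
2DS = 12958633.0957
EPQ = sqrt(708481.4064) = 841.7134

841.7134 units


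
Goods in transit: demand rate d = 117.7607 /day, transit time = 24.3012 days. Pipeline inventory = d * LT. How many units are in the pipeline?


Pipeline = 117.7607 * 24.3012 = 2861.7263

2861.7263 units


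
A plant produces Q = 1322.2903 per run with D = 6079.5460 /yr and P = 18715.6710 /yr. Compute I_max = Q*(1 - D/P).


D/P = 0.3248
1 - D/P = 0.6752
I_max = 1322.2903 * 0.6752 = 892.7612

892.7612 units


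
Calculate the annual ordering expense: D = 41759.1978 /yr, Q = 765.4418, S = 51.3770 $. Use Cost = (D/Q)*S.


Number of orders = D/Q = 54.5557
Cost = 54.5557 * 51.3770 = 2802.9072

2802.9072 $/yr


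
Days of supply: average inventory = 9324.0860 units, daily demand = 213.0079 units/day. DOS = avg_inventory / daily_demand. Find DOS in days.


DOS = 9324.0860 / 213.0079 = 43.7734

43.7734 days


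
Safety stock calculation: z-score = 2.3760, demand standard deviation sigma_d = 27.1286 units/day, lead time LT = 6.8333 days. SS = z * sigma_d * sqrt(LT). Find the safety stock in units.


sqrt(LT) = sqrt(6.8333) = 2.6141
SS = 2.3760 * 27.1286 * 2.6141 = 168.4958

168.4958 units


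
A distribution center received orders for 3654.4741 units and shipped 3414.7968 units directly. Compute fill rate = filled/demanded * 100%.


FR = 3414.7968 / 3654.4741 * 100 = 93.4415

93.4415%


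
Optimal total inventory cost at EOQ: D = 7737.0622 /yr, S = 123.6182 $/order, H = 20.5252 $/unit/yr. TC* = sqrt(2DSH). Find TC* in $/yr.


2*D*S*H = 39262314.4623
TC* = sqrt(39262314.4623) = 6265.9648

6265.9648 $/yr


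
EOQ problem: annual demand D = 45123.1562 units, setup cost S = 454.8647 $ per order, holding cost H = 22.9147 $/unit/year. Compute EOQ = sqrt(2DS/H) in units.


2*D*S = 2 * 45123.1562 * 454.8647 = 41049861.8159
2*D*S/H = 1791420.4339
EOQ = sqrt(1791420.4339) = 1338.4396

1338.4396 units


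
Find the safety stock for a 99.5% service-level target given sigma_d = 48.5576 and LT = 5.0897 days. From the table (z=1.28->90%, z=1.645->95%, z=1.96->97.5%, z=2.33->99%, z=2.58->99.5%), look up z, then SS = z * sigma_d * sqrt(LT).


From the table, SL = 99.5% corresponds to z = 2.58
sqrt(LT) = sqrt(5.0897) = 2.2560
SS = 2.58 * 48.5576 * 2.2560 = 282.6331

282.6331 units


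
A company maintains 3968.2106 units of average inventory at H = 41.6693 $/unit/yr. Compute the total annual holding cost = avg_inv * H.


Cost = 3968.2106 * 41.6693 = 165352.5580

165352.5580 $/yr


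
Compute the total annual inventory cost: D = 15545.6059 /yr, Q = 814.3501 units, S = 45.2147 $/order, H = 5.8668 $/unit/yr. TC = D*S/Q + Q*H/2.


Ordering cost = D*S/Q = 863.1299
Holding cost = Q*H/2 = 2388.8146
TC = 863.1299 + 2388.8146 = 3251.9445

3251.9445 $/yr


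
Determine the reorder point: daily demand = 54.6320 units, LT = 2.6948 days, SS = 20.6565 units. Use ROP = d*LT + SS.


d*LT = 54.6320 * 2.6948 = 147.2223
ROP = 147.2223 + 20.6565 = 167.8788

167.8788 units


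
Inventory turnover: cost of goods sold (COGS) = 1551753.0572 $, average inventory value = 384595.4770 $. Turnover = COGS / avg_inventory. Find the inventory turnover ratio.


Turnover = 1551753.0572 / 384595.4770 = 4.0348

4.0348


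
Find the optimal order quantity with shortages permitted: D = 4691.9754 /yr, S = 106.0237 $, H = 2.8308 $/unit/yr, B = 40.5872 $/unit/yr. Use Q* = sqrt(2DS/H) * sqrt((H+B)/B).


sqrt(2DS/H) = 592.8431
sqrt((H+B)/B) = 1.0343
Q* = 592.8431 * 1.0343 = 613.1689

613.1689 units


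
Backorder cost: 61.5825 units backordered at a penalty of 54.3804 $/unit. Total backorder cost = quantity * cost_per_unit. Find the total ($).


Total = 61.5825 * 54.3804 = 3348.8810

3348.8810 $


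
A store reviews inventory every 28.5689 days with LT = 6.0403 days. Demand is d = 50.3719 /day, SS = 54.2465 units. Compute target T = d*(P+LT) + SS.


P + LT = 34.6092
d*(P+LT) = 50.3719 * 34.6092 = 1743.3312
T = 1743.3312 + 54.2465 = 1797.5777

1797.5777 units


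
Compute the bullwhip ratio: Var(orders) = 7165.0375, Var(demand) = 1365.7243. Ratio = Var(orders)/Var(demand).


BW = 7165.0375 / 1365.7243 = 5.2463

5.2463


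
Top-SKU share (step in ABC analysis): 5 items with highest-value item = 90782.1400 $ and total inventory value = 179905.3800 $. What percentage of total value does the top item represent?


Top item = 90782.1400
Total = 179905.3800
Percentage = 90782.1400 / 179905.3800 * 100 = 50.4610

50.4610%


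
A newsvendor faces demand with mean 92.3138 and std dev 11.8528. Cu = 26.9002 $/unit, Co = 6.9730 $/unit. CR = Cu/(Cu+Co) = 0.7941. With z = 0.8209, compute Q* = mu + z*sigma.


CR = Cu/(Cu+Co) = 26.9002/(26.9002+6.9730) = 0.7941
z = 0.8209
Q* = 92.3138 + 0.8209 * 11.8528 = 102.0438

102.0438 units


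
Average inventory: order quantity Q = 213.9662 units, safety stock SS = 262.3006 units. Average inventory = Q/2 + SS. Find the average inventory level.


Q/2 = 106.9831
Avg = 106.9831 + 262.3006 = 369.2837

369.2837 units


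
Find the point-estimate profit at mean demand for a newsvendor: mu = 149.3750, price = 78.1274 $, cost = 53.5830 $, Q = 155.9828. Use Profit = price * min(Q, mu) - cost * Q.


Sales at mu = min(155.9828, 149.3750) = 149.3750
Revenue = 78.1274 * 149.3750 = 11670.2804
Total cost = 53.5830 * 155.9828 = 8358.0264
Profit = 11670.2804 - 8358.0264 = 3312.2540

3312.2540 $


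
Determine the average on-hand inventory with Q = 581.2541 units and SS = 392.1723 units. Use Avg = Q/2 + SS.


Q/2 = 290.6270
Avg = 290.6270 + 392.1723 = 682.7994

682.7994 units
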